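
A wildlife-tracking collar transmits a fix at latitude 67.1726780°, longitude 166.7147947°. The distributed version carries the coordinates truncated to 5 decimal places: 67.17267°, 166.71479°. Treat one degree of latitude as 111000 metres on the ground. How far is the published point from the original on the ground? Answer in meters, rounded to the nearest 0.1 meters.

0.9 meters

The latitude changed by +0.0000080° and the longitude by +0.0000047°.
N–S: 0.0000080° × 111000 m/° = 0.888 m.
E–W at 67.1727°: 0.0000047° × 111000 × cos 67.1727° = 0.0000047 × 111000 × 0.3880 ≈ 0.202396 m.
Combined displacement = (0.888² + 0.202396²)^½ ≈ 0.910773 m.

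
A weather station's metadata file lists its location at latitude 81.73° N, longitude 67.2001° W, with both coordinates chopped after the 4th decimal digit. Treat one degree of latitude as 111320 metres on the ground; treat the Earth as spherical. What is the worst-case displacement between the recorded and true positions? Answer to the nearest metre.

Truncating at 4 decimal places can drop up to a full unit in the last place, so each coordinate may be off by as much as 0.0001°.
North–south component: 0.0001° × 111320 = 11.132 m.
E–W at 81.73°: 0.0001° × 111320 × cos 81.73° = 0.0001 × 111320 × 0.1438 ≈ 1.60121 m.
Combining orthogonally: (11.132² + 1.60121²)^½ ≈ 11.2466 m.

11 metres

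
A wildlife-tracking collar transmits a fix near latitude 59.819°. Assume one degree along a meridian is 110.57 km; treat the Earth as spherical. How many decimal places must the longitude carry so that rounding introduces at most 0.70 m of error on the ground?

5 decimal places

At 59.819° one degree of longitude covers 110570 × cos 59.819° ≈ 110570 × 0.5027 ≈ 55587.2 m.
With N decimal places the half-ulp bound is 0.5·10⁻ᴺ°, or 0.5·10⁻ᴺ × 55587.2 m on the ground.
Need 0.5 × 55587.2 × 10⁻ᴺ ≤ 0.70 → 10⁻ᴺ ≤ 2.519e-05, so N ≥ 4.60.
N = 4 would give 2.78 m (too coarse); N = 5 gives 0.278 m ≤ 0.70 m.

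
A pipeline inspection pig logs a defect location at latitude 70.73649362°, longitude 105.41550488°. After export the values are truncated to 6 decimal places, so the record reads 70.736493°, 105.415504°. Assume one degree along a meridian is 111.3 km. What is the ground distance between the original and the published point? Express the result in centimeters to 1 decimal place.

The latitude changed by +0.00000062° and the longitude by +0.00000088°.
N–S: 0.00000062° × 111300 m/° = 0.069006 m.
East–west at this latitude: 0.00000088° × 111300 × cos 70.7365° ≈ 0.00000088 × 36719.3 = 0.032313 m.
Distance: √(0.069006² + 0.032313²) ≈ 0.0761968 m.
That is 0.0761968 m = 7.6197 cm.

7.6 centimeters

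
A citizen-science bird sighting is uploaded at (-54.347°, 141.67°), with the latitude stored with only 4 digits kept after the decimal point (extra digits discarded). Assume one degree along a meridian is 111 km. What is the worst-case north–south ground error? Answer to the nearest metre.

11 metres

Truncating at 4 decimal places can drop up to a full unit in the last place, so the latitude may be off by as much as 0.0001°.
Along the meridian that is 0.0001° × 111000 m/° = 11.1 m.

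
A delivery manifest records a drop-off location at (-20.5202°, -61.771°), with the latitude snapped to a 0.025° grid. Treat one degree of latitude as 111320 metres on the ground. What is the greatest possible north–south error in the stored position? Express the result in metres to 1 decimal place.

With a 0.025° grid the true value lies within half a step, ±0.025°/2 = ±0.0125°, of the stored one.
Along the meridian that is 0.0125° × 111320 m/° = 1391.5 m.

1391.5 metres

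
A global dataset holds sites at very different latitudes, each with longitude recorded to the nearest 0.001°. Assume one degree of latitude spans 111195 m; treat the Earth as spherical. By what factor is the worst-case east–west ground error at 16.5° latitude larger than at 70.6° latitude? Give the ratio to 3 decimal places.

Rounding to 3 decimal places leaves the longitude within ±0.0005° of the true value.
At 16.5°: 0.0005° × 111195 × cos 16.5° = 0.0005 × 111195 × 0.9588 ≈ 53.308 m.
At 70.6°: 0.0005° × 111195 × cos 70.6° = 0.0005 × 111195 × 0.3322 ≈ 18.467 m.
Ratio: 53.308 / 18.467 = cos 16.5° / cos 70.6° ≈ 2.8866.

2.887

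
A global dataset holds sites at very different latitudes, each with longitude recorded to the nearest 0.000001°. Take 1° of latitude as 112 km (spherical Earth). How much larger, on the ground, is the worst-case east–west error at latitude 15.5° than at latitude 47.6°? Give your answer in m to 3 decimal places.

Rounding to 6 decimal places leaves the longitude within ±5e-07° of the true value.
Error at 15.5° = 5e-07° × 112000 × cos 15.5° ≈ 0.056 × 0.9636 = 0.053963 m.
Error at 47.6° = 5e-07° × 112000 × cos 47.6° ≈ 0.056 × 0.6743 = 0.037761 m.
Difference: 0.053963 − 0.037761 = 0.016202 m.

0.016 m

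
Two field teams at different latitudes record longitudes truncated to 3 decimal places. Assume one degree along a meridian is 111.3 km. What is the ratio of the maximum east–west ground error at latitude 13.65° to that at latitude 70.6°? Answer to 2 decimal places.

Truncating at 3 decimal places can drop up to a full unit in the last place, so the longitude may be off by as much as 0.001°.
At 13.65°: 0.001° × 111300 × cos 13.65° = 0.001 × 111300 × 0.9718 ≈ 108.16 m.
At 70.6°: 0.001° × 111300 × cos 70.6° = 0.001 × 111300 × 0.3322 ≈ 36.97 m.
The ratio reduces to cos 13.65° / cos 70.6° = 0.9718/0.3322 ≈ 2.9256.

2.93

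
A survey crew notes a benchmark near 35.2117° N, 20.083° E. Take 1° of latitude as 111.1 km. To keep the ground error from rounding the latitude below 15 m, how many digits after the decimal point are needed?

4

One degree of latitude covers 111100 m.
N decimal places → at most half a unit in the last place, 0.5 × 10⁻ᴺ° = 111100/2 × 10⁻ᴺ m.
Setting 55550 × 10⁻ᴺ ≤ 15 gives 10ᴺ ≥ 3703, i.e. N ≥ 3.57.
So 4 decimal places suffice (5.56 m); 3 would allow up to 55.6 m.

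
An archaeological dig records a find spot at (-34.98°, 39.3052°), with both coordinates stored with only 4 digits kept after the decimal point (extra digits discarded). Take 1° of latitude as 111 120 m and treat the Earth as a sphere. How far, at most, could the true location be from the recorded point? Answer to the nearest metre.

14 metres

Truncating at 4 decimal places can drop up to a full unit in the last place, so each coordinate may be off by as much as 0.0001°.
North–south component: 0.0001° × 111120 = 11.112 m.
E–W at 34.98°: 0.0001° × 111120 × cos 34.98° = 0.0001 × 111120 × 0.8194 ≈ 9.10464 m.
Worst case both components are at the extreme and orthogonal: √(11.112² + 9.10464²) ≈ 14.3656 m.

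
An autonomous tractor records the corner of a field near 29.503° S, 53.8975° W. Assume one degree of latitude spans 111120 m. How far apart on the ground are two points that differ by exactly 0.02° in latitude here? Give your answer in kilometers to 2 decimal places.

Along a meridian 0.02° is 0.02 × 111120 = 2222.4 m.
That is 2222.4 m = 2.2224 km.

2.22 kilometers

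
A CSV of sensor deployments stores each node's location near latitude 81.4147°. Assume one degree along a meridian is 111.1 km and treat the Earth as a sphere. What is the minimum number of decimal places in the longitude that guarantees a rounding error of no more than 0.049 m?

6

At 81.4147° one degree of longitude covers 111100 × cos 81.4147° ≈ 111100 × 0.1493 ≈ 16585.2 m.
Rounding to N decimal places gives at most 0.5 × 10⁻ᴺ degrees of error, i.e. 0.5 × 10⁻ᴺ × 16585.2 m.
Need 0.5 × 16585.2 × 10⁻ᴺ ≤ 0.049 → 10⁻ᴺ ≤ 5.909e-06, so N ≥ 5.23.
So 6 decimal places suffice (0.00829 m); 5 would allow up to 0.0829 m.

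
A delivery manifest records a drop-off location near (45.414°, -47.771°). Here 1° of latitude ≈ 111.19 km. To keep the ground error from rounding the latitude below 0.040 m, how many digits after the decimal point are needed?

One degree of latitude covers 111190 m.
With N decimal places the half-ulp bound is 0.5·10⁻ᴺ°, or 0.5·10⁻ᴺ × 111190 m on the ground.
Setting 55595 × 10⁻ᴺ ≤ 0.040 gives 10ᴺ ≥ 1.39e+06, i.e. N ≥ 6.14.
At 6 places the error can reach 0.0556 m, but 7 places keeps it to 0.00556 m.

7 decimal places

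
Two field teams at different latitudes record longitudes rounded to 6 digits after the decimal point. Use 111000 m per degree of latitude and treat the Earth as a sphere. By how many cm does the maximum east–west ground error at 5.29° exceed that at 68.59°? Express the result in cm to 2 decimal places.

3.50 cm

Rounding to 6 decimal places leaves the longitude within ±5e-07° of the true value.
Error at 5.29° = 5e-07° × 111000 × cos 5.29° ≈ 0.0555 × 0.9957 = 0.055264 m.
At 68.59°: 5e-07° × 111000 × cos 68.59° = 5e-07 × 111000 × 0.3650 ≈ 0.02026 m.
So the lower-latitude error exceeds the higher by 0.055264 − 0.02026 = 0.035004 m.
That is 0.0350039 m = 3.5004 cm.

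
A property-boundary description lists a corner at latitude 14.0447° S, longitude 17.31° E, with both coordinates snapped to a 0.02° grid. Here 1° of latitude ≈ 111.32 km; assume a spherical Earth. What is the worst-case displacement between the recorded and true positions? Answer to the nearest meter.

With a 0.02° grid the true value lies within half a step, ±0.02°/2 = ±0.01°, of the stored one.
North–south component: 0.01° × 111320 = 1113.2 m.
Longitude error → 0.01 × 111320 × cos 14.0447° = 0.01 × 111320 × 0.9701 ≈ 1079.92 m.
The two errors are perpendicular, so the maximum displacement is √(1113.2² + 1079.92²) ≈ 1550.95 m.

1551 meters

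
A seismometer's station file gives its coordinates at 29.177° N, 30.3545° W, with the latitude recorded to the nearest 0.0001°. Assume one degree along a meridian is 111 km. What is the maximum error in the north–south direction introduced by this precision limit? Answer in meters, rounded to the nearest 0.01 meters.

Rounding to 4 decimal places leaves the latitude within ±5e-05° of the true value.
Along the meridian that is 5e-05° × 111000 m/° = 5.55 m.

5.55 meters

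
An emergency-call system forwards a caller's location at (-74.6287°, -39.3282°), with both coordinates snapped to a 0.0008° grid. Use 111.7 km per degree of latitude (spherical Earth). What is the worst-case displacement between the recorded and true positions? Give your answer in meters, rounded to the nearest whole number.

46 meters

With a 0.0008° grid the true value lies within half a step, ±0.0008°/2 = ±0.0004°, of the stored one.
North–south component: 0.0004° × 111700 = 44.68 m.
E–W at 74.6287°: 0.0004° × 111700 × cos 74.6287° = 0.0004 × 111700 × 0.2651 ≈ 11.8435 m.
Combining orthogonally: (44.68² + 11.8435²)^½ ≈ 46.223 m.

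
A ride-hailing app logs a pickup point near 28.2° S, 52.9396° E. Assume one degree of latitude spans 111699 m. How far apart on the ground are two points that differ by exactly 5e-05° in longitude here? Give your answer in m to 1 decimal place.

At 28.2° a degree of longitude is 111699 × cos 28.2° ≈ 98440.7 m, so 5e-05° corresponds to 4.92204 m.

4.9 m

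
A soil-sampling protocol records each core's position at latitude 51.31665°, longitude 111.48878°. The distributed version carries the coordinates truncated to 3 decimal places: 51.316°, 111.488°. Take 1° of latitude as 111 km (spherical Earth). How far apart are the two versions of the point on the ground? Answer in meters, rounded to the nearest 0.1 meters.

Δlat = 51.31665 − 51.316 = +0.00065°; Δlon = 111.48878 − 111.488 = +0.00078°.
North–south shift: 0.00065 × 111000 = 72.15 m.
E–W at 51.316°: 0.00078° × 111000 × cos 51.316° = 0.00078 × 111000 × 0.6250 ≈ 54.1146 m.
Distance: √(72.15² + 54.1146²) ≈ 90.1888 m.

90.2 meters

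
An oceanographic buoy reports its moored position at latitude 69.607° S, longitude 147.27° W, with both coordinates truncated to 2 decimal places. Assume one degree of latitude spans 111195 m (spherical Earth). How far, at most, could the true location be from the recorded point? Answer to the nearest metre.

Truncating at 2 decimal places can drop up to a full unit in the last place, so each coordinate may be off by as much as 0.01°.
N–S: 0.01° × 111195 m/° = 1111.95 m.
E–W at 69.607°: 0.01° × 111195 × cos 69.607° = 0.01 × 111195 × 0.3485 ≈ 387.467 m.
Worst case both components are at the extreme and orthogonal: √(1111.95² + 387.467²) ≈ 1177.52 m.

1178 metres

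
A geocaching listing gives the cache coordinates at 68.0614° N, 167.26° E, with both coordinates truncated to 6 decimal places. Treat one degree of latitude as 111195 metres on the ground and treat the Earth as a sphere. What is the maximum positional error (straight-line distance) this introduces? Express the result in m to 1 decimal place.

Truncating at 6 decimal places can drop up to a full unit in the last place, so each coordinate may be off by as much as 1e-06°.
N–S: 1e-06° × 111195 m/° = 0.111195 m.
E–W at 68.0614°: 1e-06° × 111195 × cos 68.0614° = 1e-06 × 111195 × 0.3736 ≈ 0.0415439 m.
Combining orthogonally: (0.111195² + 0.0415439²)^½ ≈ 0.118702 m.

0.1 m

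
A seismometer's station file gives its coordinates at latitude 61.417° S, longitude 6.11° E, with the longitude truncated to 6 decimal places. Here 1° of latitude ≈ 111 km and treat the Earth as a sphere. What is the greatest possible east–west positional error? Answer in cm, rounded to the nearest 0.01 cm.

5.31 cm

Truncating at 6 decimal places can drop up to a full unit in the last place, so the longitude may be off by as much as 1e-06°.
Parallels shrink by cos φ, so at 61.417° a degree of longitude is 111000 × 0.4784 ≈ 53105.9 m.
East–west error: 1e-06° × 53105.9 m/° ≈ 0.0531059 m.
That is 0.0531059 m = 5.3106 cm.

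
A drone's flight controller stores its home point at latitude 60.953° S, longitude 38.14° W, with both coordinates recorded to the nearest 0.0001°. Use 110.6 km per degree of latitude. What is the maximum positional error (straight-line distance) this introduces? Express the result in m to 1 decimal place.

Rounding to 4 decimal places leaves each coordinate within ±5e-05° of the true value.
North–south component: 5e-05° × 110600 = 5.53 m.
E–W at 60.953°: 5e-05° × 110600 × cos 60.953° = 5e-05 × 110600 × 0.4855 ≈ 2.68496 m.
Combining orthogonally: (5.53² + 2.68496²)^½ ≈ 6.14735 m.

6.1 m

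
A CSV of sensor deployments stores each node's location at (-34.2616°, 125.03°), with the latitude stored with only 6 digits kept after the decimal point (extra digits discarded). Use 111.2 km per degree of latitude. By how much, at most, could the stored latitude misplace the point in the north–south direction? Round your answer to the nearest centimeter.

11 centimeters

Truncating at 6 decimal places can drop up to a full unit in the last place, so the latitude may be off by as much as 1e-06°.
Along the meridian that is 1e-06° × 111200 m/° = 0.1112 m.
That is 0.1112 m = 11.12 cm.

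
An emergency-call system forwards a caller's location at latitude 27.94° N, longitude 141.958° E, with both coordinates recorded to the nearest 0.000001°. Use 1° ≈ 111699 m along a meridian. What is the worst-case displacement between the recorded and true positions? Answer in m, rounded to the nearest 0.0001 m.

Rounding to 6 decimal places leaves each coordinate within ±5e-07° of the true value.
N–S: 5e-07° × 111699 m/° = 0.0558495 m.
East–west component at 27.94°: 5e-07° × 111699 × cos 27.94° ≈ 5e-07 × 98679.2 ≈ 0.0493396 m.
Worst case both components are at the extreme and orthogonal: √(0.0558495² + 0.0493396²) ≈ 0.0745222 m.

0.0745 m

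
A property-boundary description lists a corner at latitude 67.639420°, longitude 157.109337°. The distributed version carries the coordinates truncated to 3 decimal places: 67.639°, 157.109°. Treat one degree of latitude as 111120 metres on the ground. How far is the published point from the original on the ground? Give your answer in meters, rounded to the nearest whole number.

The latitude changed by +0.000420° and the longitude by +0.000337°.
N–S: 0.000420° × 111120 m/° = 46.6704 m.
East–west at this latitude: 0.000337° × 111120 × cos 67.639° ≈ 0.000337 × 42274.6 = 14.2465 m.
Combined displacement = (46.6704² + 14.2465²)^½ ≈ 48.7964 m.

49 meters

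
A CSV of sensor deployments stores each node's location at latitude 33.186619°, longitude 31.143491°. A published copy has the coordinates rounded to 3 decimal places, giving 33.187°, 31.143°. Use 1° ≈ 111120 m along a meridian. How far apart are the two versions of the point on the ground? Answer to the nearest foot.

204 feet

The latitude changed by -0.000381° and the longitude by +0.000491°.
North–south shift: -0.000381 × 111120 = -42.3367 m.
E–W at 33.187°: 0.000491° × 111120 × cos 33.187° = 0.000491 × 111120 × 0.8369 ≈ 45.6606 m.
Distance: √(42.3367² + 45.6606²) ≈ 62.2679 m.
Converting: 62.2679 m × 3.2808 ft/m ≈ 204.29 ft.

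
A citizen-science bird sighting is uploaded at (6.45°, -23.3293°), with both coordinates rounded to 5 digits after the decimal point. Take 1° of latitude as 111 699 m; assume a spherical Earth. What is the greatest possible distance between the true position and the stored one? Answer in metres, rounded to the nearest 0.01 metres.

0.79 metres

Rounding to 5 decimal places leaves each coordinate within ±5e-06° of the true value.
North–south component: 5e-06° × 111699 = 0.558495 m.
Longitude error → 5e-06 × 111699 × cos 6.45° = 5e-06 × 111699 × 0.9937 ≈ 0.55496 m.
The two errors are perpendicular, so the maximum displacement is √(0.558495² + 0.55496²) ≈ 0.787335 m.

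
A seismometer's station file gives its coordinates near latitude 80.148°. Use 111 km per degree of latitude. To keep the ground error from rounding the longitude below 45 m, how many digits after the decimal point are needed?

3 decimal places

At 80.148° one degree of longitude covers 111000 × cos 80.148° ≈ 111000 × 0.1711 ≈ 18992.5 m.
With N decimal places the half-ulp bound is 0.5·10⁻ᴺ°, or 0.5·10⁻ᴺ × 18992.5 m on the ground.
Setting 9496.26 × 10⁻ᴺ ≤ 45 gives 10ᴺ ≥ 211, i.e. N ≥ 2.32.
N = 2 would give 95 m (too coarse); N = 3 gives 9.5 m ≤ 45 m.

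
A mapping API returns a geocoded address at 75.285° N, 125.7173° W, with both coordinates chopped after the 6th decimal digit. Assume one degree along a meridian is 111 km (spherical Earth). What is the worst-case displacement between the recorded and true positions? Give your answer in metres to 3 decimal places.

0.115 metres

Truncating at 6 decimal places can drop up to a full unit in the last place, so each coordinate may be off by as much as 1e-06°.
North–south component: 1e-06° × 111000 = 0.111 m.
E–W at 75.285°: 1e-06° × 111000 × cos 75.285° = 1e-06 × 111000 × 0.2540 ≈ 0.0281952 m.
Worst case both components are at the extreme and orthogonal: √(0.111² + 0.0281952²) ≈ 0.114525 m.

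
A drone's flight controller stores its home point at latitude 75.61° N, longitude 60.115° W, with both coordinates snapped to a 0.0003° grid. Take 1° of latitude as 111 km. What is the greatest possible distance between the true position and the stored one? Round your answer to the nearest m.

With a 0.0003° grid the true value lies within half a step, ±0.0003°/2 = ±0.00015°, of the stored one.
North–south component: 0.00015° × 111000 = 16.65 m.
E–W at 75.61°: 0.00015° × 111000 × cos 75.61° = 0.00015 × 111000 × 0.2485 ≈ 4.13787 m.
Worst case both components are at the extreme and orthogonal: √(16.65² + 4.13787²) ≈ 17.1565 m.

17 m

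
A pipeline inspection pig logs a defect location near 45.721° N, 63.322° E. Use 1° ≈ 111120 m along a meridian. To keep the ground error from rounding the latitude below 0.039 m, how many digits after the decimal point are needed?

7

One degree of latitude covers 111120 m.
Rounding to N decimal places gives at most 0.5 × 10⁻ᴺ degrees of error, i.e. 0.5 × 10⁻ᴺ × 111120 m.
Setting 55560 × 10⁻ᴺ ≤ 0.039 gives 10ᴺ ≥ 1.425e+06, i.e. N ≥ 6.15.
So 7 decimal places suffice (0.00556 m); 6 would allow up to 0.0556 m.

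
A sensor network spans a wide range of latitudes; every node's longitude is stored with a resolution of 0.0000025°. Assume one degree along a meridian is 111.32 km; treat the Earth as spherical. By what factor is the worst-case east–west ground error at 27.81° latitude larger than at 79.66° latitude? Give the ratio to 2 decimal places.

4.93

With a 0.0000025° grid the true value lies within half a step, ±0.0000025°/2 = ±1.25e-06°, of the stored one.
At 27.81°: 1.25e-06° × 111320 × cos 27.81° = 1.25e-06 × 111320 × 0.8845 ≈ 0.12308 m.
Error at 79.66° = 1.25e-06° × 111320 × cos 79.66° ≈ 0.13915 × 0.1795 = 0.024976 m.
The ratio reduces to cos 27.81° / cos 79.66° = 0.8845/0.1795 ≈ 4.9279.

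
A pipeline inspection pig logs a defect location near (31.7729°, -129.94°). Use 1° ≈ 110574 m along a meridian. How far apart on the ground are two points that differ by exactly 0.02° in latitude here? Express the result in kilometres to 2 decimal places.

Along a meridian 0.02° is 0.02 × 110574 = 2211.48 m.
That is 2211.48 m = 2.2115 km.

2.21 kilometres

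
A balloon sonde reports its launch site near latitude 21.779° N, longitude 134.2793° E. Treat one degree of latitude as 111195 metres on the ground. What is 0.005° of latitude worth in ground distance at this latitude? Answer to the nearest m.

556 m

0.005° × 111195 m/° = 555.975 m.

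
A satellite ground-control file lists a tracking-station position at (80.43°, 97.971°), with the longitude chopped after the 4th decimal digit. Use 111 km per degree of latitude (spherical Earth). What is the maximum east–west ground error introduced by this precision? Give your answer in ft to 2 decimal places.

6.05 ft

Truncating at 4 decimal places can drop up to a full unit in the last place, so the longitude may be off by as much as 0.0001°.
Parallels shrink by cos φ, so at 80.43° a degree of longitude is 111000 × 0.1663 ≈ 18454 m.
So at most 0.0001° × 18454 ≈ 1.8454 m east–west.
Converting: 1.8454 m × 3.2808 ft/m ≈ 6.0545 ft.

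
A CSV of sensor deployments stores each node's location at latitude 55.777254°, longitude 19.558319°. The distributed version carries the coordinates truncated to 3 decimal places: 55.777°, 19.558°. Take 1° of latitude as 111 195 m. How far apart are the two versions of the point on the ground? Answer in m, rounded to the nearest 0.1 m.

The latitude changed by +0.000254° and the longitude by +0.000319°.
North–south shift: 0.000254 × 111195 = 28.2435 m.
E–W at 55.777°: 0.000319° × 111195 × cos 55.777° = 0.000319 × 111195 × 0.5624 ≈ 19.9495 m.
Hypotenuse of the two orthogonal shifts: √(28.2435² + 19.9495²) = 34.5786 m.

34.6 m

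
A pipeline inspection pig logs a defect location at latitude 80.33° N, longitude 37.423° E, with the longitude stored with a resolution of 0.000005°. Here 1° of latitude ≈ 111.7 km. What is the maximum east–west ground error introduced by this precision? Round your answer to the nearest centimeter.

With a 0.000005° grid the true value lies within half a step, ±0.000005°/2 = ±2.5e-06°, of the stored one.
At latitude 80.33° a degree of longitude spans 111700 m × cos 80.33° = 111700 × 0.1680 ≈ 18762.6 m.
East–west error: 2.5e-06° × 18762.6 m/° ≈ 0.0469065 m.
That is 0.0469065 m = 4.6907 cm.

5 centimeters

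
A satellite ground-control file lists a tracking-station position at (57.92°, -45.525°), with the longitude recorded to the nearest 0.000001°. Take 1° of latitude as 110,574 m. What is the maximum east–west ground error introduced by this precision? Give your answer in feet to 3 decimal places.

Rounding to 6 decimal places leaves the longitude within ±5e-07° of the true value.
Parallels shrink by cos φ, so at 57.92° a degree of longitude is 110574 × 0.5311 ≈ 58726.2 m.
So at most 5e-07° × 58726.2 ≈ 0.0293631 m east–west.
Converting: 0.0293631 m × 3.2808 ft/m ≈ 0.096336 ft.

0.096 feet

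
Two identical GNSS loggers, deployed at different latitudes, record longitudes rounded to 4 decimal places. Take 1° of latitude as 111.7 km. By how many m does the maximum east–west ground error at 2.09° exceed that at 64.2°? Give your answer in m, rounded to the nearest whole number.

Rounding to 4 decimal places leaves the longitude within ±5e-05° of the true value.
Error at 2.09° = 5e-05° × 111700 × cos 2.09° ≈ 5.585 × 0.9993 = 5.5813 m.
At 64.2°: 5e-05° × 111700 × cos 64.2° = 5e-05 × 111700 × 0.4352 ≈ 2.4308 m.
So the lower-latitude error exceeds the higher by 5.5813 − 2.4308 = 3.1505 m.

3 m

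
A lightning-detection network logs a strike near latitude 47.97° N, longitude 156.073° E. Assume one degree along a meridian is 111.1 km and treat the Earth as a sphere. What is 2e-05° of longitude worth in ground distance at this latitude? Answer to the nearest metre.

1 metres

2e-05° of longitude at 47.97° is 2e-05 × 111100 × cos 47.97° ≈ 2e-05 × 74383.6 = 1.48767 m.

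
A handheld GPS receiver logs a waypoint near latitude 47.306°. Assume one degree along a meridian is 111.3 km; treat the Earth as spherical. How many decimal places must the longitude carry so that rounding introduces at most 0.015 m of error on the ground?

At 47.306° one degree of longitude covers 111300 × cos 47.306° ≈ 111300 × 0.6781 ≈ 75470.6 m.
N decimal places → at most half a unit in the last place, 0.5 × 10⁻ᴺ° = 75470.6/2 × 10⁻ᴺ m.
Setting 37735.3 × 10⁻ᴺ ≤ 0.015 gives 10ᴺ ≥ 2.516e+06, i.e. N ≥ 6.40.
So 7 decimal places suffice (0.00377 m); 6 would allow up to 0.0377 m.

7 decimal places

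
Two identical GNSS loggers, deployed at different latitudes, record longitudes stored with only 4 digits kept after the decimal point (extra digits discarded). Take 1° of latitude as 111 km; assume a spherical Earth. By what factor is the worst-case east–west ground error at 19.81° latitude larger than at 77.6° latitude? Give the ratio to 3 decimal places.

Truncating at 4 decimal places can drop up to a full unit in the last place, so the longitude may be off by as much as 0.0001°.
Error at 19.81° = 0.0001° × 111000 × cos 19.81° ≈ 11.1 × 0.9408 = 10.443 m.
Error at 77.6° = 0.0001° × 111000 × cos 77.6° ≈ 11.1 × 0.2147 = 2.3836 m.
The ratio reduces to cos 19.81° / cos 77.6° = 0.9408/0.2147 ≈ 4.3813.

4.381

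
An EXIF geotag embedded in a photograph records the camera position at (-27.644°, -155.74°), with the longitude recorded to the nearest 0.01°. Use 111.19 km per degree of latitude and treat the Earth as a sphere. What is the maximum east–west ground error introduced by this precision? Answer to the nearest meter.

Rounding to 2 decimal places leaves the longitude within ±0.005° of the true value.
One degree of longitude at 27.644° is 111190 × cos 27.644° ≈ 111190 × 0.8858 = 98497.4 m.
So at most 0.005° × 98497.4 ≈ 492.487 m east–west.

492 meters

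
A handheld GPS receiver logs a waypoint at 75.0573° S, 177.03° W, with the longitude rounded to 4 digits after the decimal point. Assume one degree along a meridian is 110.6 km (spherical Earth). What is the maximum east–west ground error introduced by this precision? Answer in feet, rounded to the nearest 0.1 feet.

4.7 feet

Rounding to 4 decimal places leaves the longitude within ±5e-05° of the true value.
Parallels shrink by cos φ, so at 75.0573° a degree of longitude is 110600 × 0.2579 ≈ 28518.5 m.
East–west error: 5e-05° × 28518.5 m/° ≈ 1.42593 m.
In feet: 1.42593 m ÷ 0.3048 ≈ 4.6782 ft.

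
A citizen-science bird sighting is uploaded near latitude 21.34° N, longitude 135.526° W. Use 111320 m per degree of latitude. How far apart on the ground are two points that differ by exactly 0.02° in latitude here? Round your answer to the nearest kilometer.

Along a meridian 0.02° is 0.02 × 111320 = 2226.4 m.
That is 2226.4 m = 2.2264 km.

2 kilometers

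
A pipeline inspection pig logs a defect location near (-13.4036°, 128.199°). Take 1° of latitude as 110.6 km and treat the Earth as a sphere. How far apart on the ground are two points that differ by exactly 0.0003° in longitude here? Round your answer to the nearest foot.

One degree of longitude here spans 110600 × cos 13.4036° = 110600 × 0.9728 ≈ 107587 m; 0.0003° of that is 32.2762 m.
Converting: 32.2762 m × 3.2808 ft/m ≈ 105.89 ft.

106 feet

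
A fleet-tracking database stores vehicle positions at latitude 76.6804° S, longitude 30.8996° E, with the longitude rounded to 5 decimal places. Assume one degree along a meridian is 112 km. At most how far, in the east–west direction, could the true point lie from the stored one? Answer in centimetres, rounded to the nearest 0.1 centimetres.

Rounding to 5 decimal places leaves the longitude within ±5e-06° of the true value.
One degree of longitude at 76.6804° is 112000 × cos 76.6804° ≈ 112000 × 0.2304 = 25802.9 m.
East–west error: 5e-06° × 25802.9 m/° ≈ 0.129014 m.
That is 0.129014 m = 12.901 cm.

12.9 centimetres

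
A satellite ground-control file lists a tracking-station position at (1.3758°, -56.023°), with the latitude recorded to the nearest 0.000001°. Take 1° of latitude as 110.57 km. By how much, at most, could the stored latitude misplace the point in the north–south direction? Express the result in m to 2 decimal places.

0.06 m

Rounding to 6 decimal places leaves the latitude within ±5e-07° of the true value.
Along the meridian that is 5e-07° × 110570 m/° = 0.055285 m.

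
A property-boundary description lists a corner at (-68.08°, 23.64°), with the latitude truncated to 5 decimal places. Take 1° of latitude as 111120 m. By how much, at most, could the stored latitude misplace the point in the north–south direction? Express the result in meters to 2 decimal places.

Truncating at 5 decimal places can drop up to a full unit in the last place, so the latitude may be off by as much as 1e-05°.
Along the meridian that is 1e-05° × 111120 m/° = 1.1112 m.

1.11 meters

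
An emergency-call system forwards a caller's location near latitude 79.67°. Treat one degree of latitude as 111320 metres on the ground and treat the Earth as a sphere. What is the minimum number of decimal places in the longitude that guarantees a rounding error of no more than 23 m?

At 79.67° one degree of longitude covers 111320 × cos 79.67° ≈ 111320 × 0.1793 ≈ 19961.6 m.
With N decimal places the half-ulp bound is 0.5·10⁻ᴺ°, or 0.5·10⁻ᴺ × 19961.6 m on the ground.
Need 0.5 × 19961.6 × 10⁻ᴺ ≤ 23 → 10⁻ᴺ ≤ 2.304e-03, so N ≥ 2.64.
So 3 decimal places suffice (9.98 m); 2 would allow up to 99.8 m.

3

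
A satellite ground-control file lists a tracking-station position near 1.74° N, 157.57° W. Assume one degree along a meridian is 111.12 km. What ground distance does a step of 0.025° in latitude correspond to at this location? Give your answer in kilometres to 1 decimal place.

Along a meridian 0.025° is 0.025 × 111120 = 2778 m.
That is 2778 m = 2.778 km.

2.8 kilometres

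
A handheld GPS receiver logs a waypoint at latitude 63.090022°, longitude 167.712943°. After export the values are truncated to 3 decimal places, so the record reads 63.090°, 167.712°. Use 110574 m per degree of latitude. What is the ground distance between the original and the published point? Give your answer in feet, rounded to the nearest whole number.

155 feet

The latitude changed by +0.000022° and the longitude by +0.000943°.
North–south shift: 0.000022 × 110574 = 2.43263 m.
E–W at 63.09°: 0.000943° × 110574 × cos 63.09° = 0.000943 × 110574 × 0.4526 ≈ 47.1922 m.
Distance: √(2.43263² + 47.1922²) ≈ 47.2548 m.
In feet: 47.2548 m ÷ 0.3048 ≈ 155.04 ft.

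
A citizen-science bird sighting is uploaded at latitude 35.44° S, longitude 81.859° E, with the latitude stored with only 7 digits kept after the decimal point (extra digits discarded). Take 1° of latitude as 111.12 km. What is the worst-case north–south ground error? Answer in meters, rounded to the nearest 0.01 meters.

Truncating at 7 decimal places can drop up to a full unit in the last place, so the latitude may be off by as much as 1e-07°.
Along the meridian that is 1e-07° × 111120 m/° = 0.011112 m.

0.01 meters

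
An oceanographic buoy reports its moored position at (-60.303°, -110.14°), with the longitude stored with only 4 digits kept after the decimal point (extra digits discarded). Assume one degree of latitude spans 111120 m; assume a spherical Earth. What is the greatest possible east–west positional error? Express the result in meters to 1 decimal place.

5.5 meters

Truncating at 4 decimal places can drop up to a full unit in the last place, so the longitude may be off by as much as 0.0001°.
Parallels shrink by cos φ, so at 60.303° a degree of longitude is 111120 × 0.4954 ≈ 55050.3 m.
So at most 0.0001° × 55050.3 ≈ 5.50503 m east–west.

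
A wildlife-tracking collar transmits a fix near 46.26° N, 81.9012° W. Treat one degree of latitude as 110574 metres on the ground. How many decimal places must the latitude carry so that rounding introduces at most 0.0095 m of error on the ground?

7

One degree of latitude covers 110574 m.
N decimal places → at most half a unit in the last place, 0.5 × 10⁻ᴺ° = 110574/2 × 10⁻ᴺ m.
Need 0.5 × 110574 × 10⁻ᴺ ≤ 0.0095 → 10⁻ᴺ ≤ 1.718e-07, so N ≥ 6.76.
So 7 decimal places suffice (0.00553 m); 6 would allow up to 0.0553 m.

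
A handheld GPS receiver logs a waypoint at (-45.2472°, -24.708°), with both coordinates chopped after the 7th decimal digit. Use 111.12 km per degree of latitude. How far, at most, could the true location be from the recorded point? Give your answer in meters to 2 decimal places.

Truncating at 7 decimal places can drop up to a full unit in the last place, so each coordinate may be off by as much as 1e-07°.
North–south component: 1e-07° × 111120 = 0.011112 m.
East–west component at 45.2472°: 1e-07° × 111120 × cos 45.2472° ≈ 1e-07 × 78234 ≈ 0.0078234 m.
Worst case both components are at the extreme and orthogonal: √(0.011112² + 0.0078234²) ≈ 0.0135898 m.

0.01 meters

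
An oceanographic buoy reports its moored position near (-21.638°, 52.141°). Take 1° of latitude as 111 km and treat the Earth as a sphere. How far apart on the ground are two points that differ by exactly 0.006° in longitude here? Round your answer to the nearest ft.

2031 ft

At 21.638° a degree of longitude is 111000 × cos 21.638° ≈ 103178 m, so 0.006° corresponds to 619.068 m.
In feet: 619.068 m ÷ 0.3048 ≈ 2031.1 ft.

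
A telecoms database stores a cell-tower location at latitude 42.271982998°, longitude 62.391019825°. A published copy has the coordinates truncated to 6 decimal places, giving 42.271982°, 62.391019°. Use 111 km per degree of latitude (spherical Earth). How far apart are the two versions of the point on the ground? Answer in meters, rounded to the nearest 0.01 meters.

The latitude changed by +0.000000998° and the longitude by +0.000000825°.
N–S: 0.000000998° × 111000 m/° = 0.110778 m.
E–W at 42.272°: 0.000000825° × 111000 × cos 42.272° = 0.000000825 × 111000 × 0.7400 ≈ 0.0677618 m.
Hypotenuse of the two orthogonal shifts: √(0.110778² + 0.0677618²) = 0.129859 m.

0.13 meters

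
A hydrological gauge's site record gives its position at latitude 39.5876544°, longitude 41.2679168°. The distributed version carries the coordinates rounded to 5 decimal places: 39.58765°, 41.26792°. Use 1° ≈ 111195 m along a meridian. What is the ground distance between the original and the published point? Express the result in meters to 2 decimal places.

0.56 meters

The latitude changed by +0.0000044° and the longitude by -0.0000032°.
N–S: 0.0000044° × 111195 m/° = 0.489258 m.
E–W at 39.5876°: -0.0000032° × 111195 × cos 39.5876° = -0.0000032 × 111195 × 0.7707 ≈ -0.274216 m.
Combined displacement = (0.489258² + 0.274216²)^½ ≈ 0.560863 m.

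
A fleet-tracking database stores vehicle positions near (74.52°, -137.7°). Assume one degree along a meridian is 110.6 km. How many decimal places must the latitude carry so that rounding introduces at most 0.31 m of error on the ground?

One degree of latitude covers 110600 m.
Rounding to N decimal places gives at most 0.5 × 10⁻ᴺ degrees of error, i.e. 0.5 × 10⁻ᴺ × 110600 m.
Need 0.5 × 110600 × 10⁻ᴺ ≤ 0.31 → 10⁻ᴺ ≤ 5.606e-06, so N ≥ 5.25.
So 6 decimal places suffice (0.0553 m); 5 would allow up to 0.553 m.

6 decimal places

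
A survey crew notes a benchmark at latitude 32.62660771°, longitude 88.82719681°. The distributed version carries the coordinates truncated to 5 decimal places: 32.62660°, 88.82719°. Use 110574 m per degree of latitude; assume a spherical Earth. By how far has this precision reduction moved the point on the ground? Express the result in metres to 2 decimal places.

Δlat = 32.62660771 − 32.62660 = +0.00000771°; Δlon = 88.82719681 − 88.82719 = +0.00000681°.
N–S: 0.00000771° × 110574 m/° = 0.852526 m.
East–west at this latitude: 0.00000681° × 110574 × cos 32.6266° ≈ 0.00000681 × 93125.7 = 0.634186 m.
Distance: √(0.852526² + 0.634186²) ≈ 1.06254 m.

1.06 metres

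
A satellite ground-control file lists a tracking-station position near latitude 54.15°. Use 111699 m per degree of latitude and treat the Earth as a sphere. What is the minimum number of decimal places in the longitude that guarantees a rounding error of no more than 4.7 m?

At 54.15° one degree of longitude covers 111699 × cos 54.15° ≈ 111699 × 0.5857 ≈ 65418.2 m.
With N decimal places the half-ulp bound is 0.5·10⁻ᴺ°, or 0.5·10⁻ᴺ × 65418.2 m on the ground.
Setting 32709.1 × 10⁻ᴺ ≤ 4.7 gives 10ᴺ ≥ 6959, i.e. N ≥ 3.84.
At 3 places the error can reach 32.7 m, but 4 places keeps it to 3.27 m.

4 decimal places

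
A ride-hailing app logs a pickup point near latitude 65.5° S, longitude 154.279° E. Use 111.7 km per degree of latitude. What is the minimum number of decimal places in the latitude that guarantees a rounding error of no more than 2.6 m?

One degree of latitude covers 111700 m.
With N decimal places the half-ulp bound is 0.5·10⁻ᴺ°, or 0.5·10⁻ᴺ × 111700 m on the ground.
Need 0.5 × 111700 × 10⁻ᴺ ≤ 2.6 → 10⁻ᴺ ≤ 4.655e-05, so N ≥ 4.33.
N = 4 would give 5.58 m (too coarse); N = 5 gives 0.558 m ≤ 2.6 m.

5 decimal places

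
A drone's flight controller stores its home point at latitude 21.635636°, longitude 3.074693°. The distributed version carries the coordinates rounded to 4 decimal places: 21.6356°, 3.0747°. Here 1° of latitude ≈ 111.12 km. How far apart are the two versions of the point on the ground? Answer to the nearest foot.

Δlat = 21.635636 − 21.6356 = +0.000036°; Δlon = 3.074693 − 3.0747 = -0.000007°.
N–S: 0.000036° × 111120 m/° = 4.00032 m.
East–west at this latitude: -0.000007° × 111120 × cos 21.6356° ≈ -0.000007 × 103291 = -0.723039 m.
Combined displacement = (4.00032² + 0.723039²)^½ ≈ 4.06514 m.
Converting: 4.06514 m × 3.2808 ft/m ≈ 13.337 ft.

13 feet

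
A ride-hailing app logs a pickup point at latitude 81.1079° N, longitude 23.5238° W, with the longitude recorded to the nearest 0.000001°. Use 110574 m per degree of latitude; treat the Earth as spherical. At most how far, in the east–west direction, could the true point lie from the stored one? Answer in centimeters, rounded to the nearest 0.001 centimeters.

Rounding to 6 decimal places leaves the longitude within ±5e-07° of the true value.
At latitude 81.1079° a degree of longitude spans 110574 m × cos 81.1079° = 110574 × 0.1546 ≈ 17091.9 m.
East–west error: 5e-07° × 17091.9 m/° ≈ 0.00854594 m.
That is 0.00854594 m = 0.85459 cm.

0.855 centimeters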